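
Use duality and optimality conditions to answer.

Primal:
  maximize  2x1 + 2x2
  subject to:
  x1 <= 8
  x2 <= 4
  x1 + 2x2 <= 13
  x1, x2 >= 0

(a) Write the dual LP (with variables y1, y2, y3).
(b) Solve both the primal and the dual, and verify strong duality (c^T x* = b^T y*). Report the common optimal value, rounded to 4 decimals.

The standard primal-dual pair for 'max c^T x s.t. A x <= b, x >= 0' is:
  Dual:  min b^T y  s.t.  A^T y >= c,  y >= 0.

So the dual LP is:
  minimize  8y1 + 4y2 + 13y3
  subject to:
    y1 + y3 >= 2
    y2 + 2y3 >= 2
    y1, y2, y3 >= 0

Solving the primal: x* = (8, 2.5).
  primal value c^T x* = 21.
Solving the dual: y* = (1, 0, 1).
  dual value b^T y* = 21.
Strong duality: c^T x* = b^T y*. Confirmed.

21


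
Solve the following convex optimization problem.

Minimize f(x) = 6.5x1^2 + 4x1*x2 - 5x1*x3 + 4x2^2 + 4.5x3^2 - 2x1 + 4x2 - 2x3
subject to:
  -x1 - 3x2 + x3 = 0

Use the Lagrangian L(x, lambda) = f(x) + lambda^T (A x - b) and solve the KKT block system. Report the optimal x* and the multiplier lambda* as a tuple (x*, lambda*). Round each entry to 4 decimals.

Form the Lagrangian:
  L(x, lambda) = (1/2) x^T Q x + c^T x + lambda^T (A x - b)
Stationarity (grad_x L = 0): Q x + c + A^T lambda = 0.
Primal feasibility: A x = b.

This gives the KKT block system:
  [ Q   A^T ] [ x     ]   [-c ]
  [ A    0  ] [ lambda ] = [ b ]

Solving the linear system:
  x*      = (0.399, -0.0493, 0.2512)
  lambda* = (1.734)
  f(x*)   = -0.7488

x* = (0.399, -0.0493, 0.2512), lambda* = (1.734)


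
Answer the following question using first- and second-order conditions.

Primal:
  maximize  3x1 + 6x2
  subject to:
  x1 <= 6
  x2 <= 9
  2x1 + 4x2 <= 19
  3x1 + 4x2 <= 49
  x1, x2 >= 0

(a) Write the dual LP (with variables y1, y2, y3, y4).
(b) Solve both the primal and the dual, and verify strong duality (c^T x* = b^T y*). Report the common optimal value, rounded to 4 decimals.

The standard primal-dual pair for 'max c^T x s.t. A x <= b, x >= 0' is:
  Dual:  min b^T y  s.t.  A^T y >= c,  y >= 0.

So the dual LP is:
  minimize  6y1 + 9y2 + 19y3 + 49y4
  subject to:
    y1 + 2y3 + 3y4 >= 3
    y2 + 4y3 + 4y4 >= 6
    y1, y2, y3, y4 >= 0

Solving the primal: x* = (0, 4.75).
  primal value c^T x* = 28.5.
Solving the dual: y* = (0, 0, 1.5, 0).
  dual value b^T y* = 28.5.
Strong duality: c^T x* = b^T y*. Confirmed.

28.5


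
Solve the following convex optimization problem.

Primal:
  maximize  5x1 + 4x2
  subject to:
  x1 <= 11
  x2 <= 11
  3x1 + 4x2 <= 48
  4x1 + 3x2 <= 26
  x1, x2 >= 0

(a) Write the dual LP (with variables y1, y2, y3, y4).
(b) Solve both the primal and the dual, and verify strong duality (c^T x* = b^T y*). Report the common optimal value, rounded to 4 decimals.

The standard primal-dual pair for 'max c^T x s.t. A x <= b, x >= 0' is:
  Dual:  min b^T y  s.t.  A^T y >= c,  y >= 0.

So the dual LP is:
  minimize  11y1 + 11y2 + 48y3 + 26y4
  subject to:
    y1 + 3y3 + 4y4 >= 5
    y2 + 4y3 + 3y4 >= 4
    y1, y2, y3, y4 >= 0

Solving the primal: x* = (0, 8.6667).
  primal value c^T x* = 34.6667.
Solving the dual: y* = (0, 0, 0, 1.3333).
  dual value b^T y* = 34.6667.
Strong duality: c^T x* = b^T y*. Confirmed.

34.6667


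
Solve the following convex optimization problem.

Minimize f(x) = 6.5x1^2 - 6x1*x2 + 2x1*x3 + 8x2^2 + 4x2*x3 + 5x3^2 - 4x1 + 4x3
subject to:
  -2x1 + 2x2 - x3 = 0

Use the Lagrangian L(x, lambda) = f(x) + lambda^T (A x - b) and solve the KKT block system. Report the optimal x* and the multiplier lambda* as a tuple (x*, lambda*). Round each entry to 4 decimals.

Form the Lagrangian:
  L(x, lambda) = (1/2) x^T Q x + c^T x + lambda^T (A x - b)
Stationarity (grad_x L = 0): Q x + c + A^T lambda = 0.
Primal feasibility: A x = b.

This gives the KKT block system:
  [ Q   A^T ] [ x     ]   [-c ]
  [ A    0  ] [ lambda ] = [ b ]

Solving the linear system:
  x*      = (0.627, 0.3243, -0.6054)
  lambda* = (0.4973)
  f(x*)   = -2.4649

x* = (0.627, 0.3243, -0.6054), lambda* = (0.4973)


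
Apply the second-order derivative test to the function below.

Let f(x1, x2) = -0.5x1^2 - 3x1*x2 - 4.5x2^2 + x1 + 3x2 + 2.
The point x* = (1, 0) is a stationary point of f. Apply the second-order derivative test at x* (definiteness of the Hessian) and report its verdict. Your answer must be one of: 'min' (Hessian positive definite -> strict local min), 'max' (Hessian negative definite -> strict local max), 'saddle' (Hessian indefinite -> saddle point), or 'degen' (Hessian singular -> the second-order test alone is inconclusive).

Compute the Hessian H = grad^2 f:
  H = [[-1, -3], [-3, -9]]
Verify stationarity: grad f(x*) = H x* + g = (0, 0).
Eigenvalues of H: -10, 0.
H has a zero eigenvalue (singular; negative semidefinite but not definite), so H is neither positive definite, negative definite, nor indefinite. The second-order test alone is inconclusive -> degen.
(Indeed, f is constant along the null direction of H through x*, so x* is not a strict local extremum.)

degen


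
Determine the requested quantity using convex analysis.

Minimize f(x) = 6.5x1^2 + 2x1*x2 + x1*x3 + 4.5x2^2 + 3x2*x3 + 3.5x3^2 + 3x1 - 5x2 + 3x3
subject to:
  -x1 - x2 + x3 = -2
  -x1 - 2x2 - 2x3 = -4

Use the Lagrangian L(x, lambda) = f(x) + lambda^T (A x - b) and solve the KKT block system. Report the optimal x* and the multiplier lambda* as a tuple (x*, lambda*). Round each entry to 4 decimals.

Form the Lagrangian:
  L(x, lambda) = (1/2) x^T Q x + c^T x + lambda^T (A x - b)
Stationarity (grad_x L = 0): Q x + c + A^T lambda = 0.
Primal feasibility: A x = b.

This gives the KKT block system:
  [ Q   A^T ] [ x     ]   [-c ]
  [ A    0  ] [ lambda ] = [ b ]

Solving the linear system:
  x*      = (0.0336, 1.9748, 0.0084)
  lambda* = (1.9244, 5.4706)
  f(x*)   = 7.9916

x* = (0.0336, 1.9748, 0.0084), lambda* = (1.9244, 5.4706)


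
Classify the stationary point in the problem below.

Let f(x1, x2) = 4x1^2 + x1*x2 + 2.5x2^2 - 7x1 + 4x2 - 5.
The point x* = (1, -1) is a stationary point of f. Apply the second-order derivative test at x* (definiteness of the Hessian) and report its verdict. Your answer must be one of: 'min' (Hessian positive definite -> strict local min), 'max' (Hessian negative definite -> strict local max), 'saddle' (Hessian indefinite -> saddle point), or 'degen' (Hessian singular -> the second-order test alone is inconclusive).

Compute the Hessian H = grad^2 f:
  H = [[8, 1], [1, 5]]
Verify stationarity: grad f(x*) = H x* + g = (0, 0).
Eigenvalues of H: 4.6972, 8.3028.
Both eigenvalues > 0, so H is positive definite -> x* is a strict local min.

min


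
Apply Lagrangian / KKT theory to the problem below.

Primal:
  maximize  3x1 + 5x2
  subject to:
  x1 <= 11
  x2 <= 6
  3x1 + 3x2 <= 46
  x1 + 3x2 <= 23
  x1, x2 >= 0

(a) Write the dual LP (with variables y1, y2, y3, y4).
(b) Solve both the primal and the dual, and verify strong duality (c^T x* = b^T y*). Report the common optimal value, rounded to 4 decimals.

The standard primal-dual pair for 'max c^T x s.t. A x <= b, x >= 0' is:
  Dual:  min b^T y  s.t.  A^T y >= c,  y >= 0.

So the dual LP is:
  minimize  11y1 + 6y2 + 46y3 + 23y4
  subject to:
    y1 + 3y3 + y4 >= 3
    y2 + 3y3 + 3y4 >= 5
    y1, y2, y3, y4 >= 0

Solving the primal: x* = (11, 4).
  primal value c^T x* = 53.
Solving the dual: y* = (1.3333, 0, 0, 1.6667).
  dual value b^T y* = 53.
Strong duality: c^T x* = b^T y*. Confirmed.

53


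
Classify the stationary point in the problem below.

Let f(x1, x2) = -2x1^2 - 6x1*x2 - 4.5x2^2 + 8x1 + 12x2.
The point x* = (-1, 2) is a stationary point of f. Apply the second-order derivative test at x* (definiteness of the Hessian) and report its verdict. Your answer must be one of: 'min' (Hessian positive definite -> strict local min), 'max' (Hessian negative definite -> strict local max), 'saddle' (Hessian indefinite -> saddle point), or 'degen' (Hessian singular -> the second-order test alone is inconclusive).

Compute the Hessian H = grad^2 f:
  H = [[-4, -6], [-6, -9]]
Verify stationarity: grad f(x*) = H x* + g = (0, 0).
Eigenvalues of H: -13, 0.
H has a zero eigenvalue (singular; negative semidefinite but not definite), so H is neither positive definite, negative definite, nor indefinite. The second-order test alone is inconclusive -> degen.
(Indeed, f is constant along the null direction of H through x*, so x* is not a strict local extremum.)

degen


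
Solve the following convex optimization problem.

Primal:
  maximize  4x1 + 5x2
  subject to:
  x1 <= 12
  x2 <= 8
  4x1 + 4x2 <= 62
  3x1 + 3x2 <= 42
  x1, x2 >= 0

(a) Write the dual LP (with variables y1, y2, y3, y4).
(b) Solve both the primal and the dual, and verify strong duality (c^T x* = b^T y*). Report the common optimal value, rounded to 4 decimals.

The standard primal-dual pair for 'max c^T x s.t. A x <= b, x >= 0' is:
  Dual:  min b^T y  s.t.  A^T y >= c,  y >= 0.

So the dual LP is:
  minimize  12y1 + 8y2 + 62y3 + 42y4
  subject to:
    y1 + 4y3 + 3y4 >= 4
    y2 + 4y3 + 3y4 >= 5
    y1, y2, y3, y4 >= 0

Solving the primal: x* = (6, 8).
  primal value c^T x* = 64.
Solving the dual: y* = (0, 1, 0, 1.3333).
  dual value b^T y* = 64.
Strong duality: c^T x* = b^T y*. Confirmed.

64


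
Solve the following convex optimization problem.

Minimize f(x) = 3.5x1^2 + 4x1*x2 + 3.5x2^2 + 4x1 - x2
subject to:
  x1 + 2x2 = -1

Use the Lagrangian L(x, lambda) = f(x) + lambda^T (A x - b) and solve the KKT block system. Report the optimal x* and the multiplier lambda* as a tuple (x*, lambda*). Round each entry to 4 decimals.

Form the Lagrangian:
  L(x, lambda) = (1/2) x^T Q x + c^T x + lambda^T (A x - b)
Stationarity (grad_x L = 0): Q x + c + A^T lambda = 0.
Primal feasibility: A x = b.

This gives the KKT block system:
  [ Q   A^T ] [ x     ]   [-c ]
  [ A    0  ] [ lambda ] = [ b ]

Solving the linear system:
  x*      = (-0.8947, -0.0526)
  lambda* = (2.4737)
  f(x*)   = -0.5263

x* = (-0.8947, -0.0526), lambda* = (2.4737)


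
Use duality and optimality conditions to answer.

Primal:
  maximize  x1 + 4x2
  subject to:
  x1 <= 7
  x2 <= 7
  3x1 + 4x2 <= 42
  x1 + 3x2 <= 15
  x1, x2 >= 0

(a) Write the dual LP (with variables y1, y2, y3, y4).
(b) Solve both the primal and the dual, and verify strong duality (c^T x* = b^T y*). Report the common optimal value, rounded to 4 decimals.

The standard primal-dual pair for 'max c^T x s.t. A x <= b, x >= 0' is:
  Dual:  min b^T y  s.t.  A^T y >= c,  y >= 0.

So the dual LP is:
  minimize  7y1 + 7y2 + 42y3 + 15y4
  subject to:
    y1 + 3y3 + y4 >= 1
    y2 + 4y3 + 3y4 >= 4
    y1, y2, y3, y4 >= 0

Solving the primal: x* = (0, 5).
  primal value c^T x* = 20.
Solving the dual: y* = (0, 0, 0, 1.3333).
  dual value b^T y* = 20.
Strong duality: c^T x* = b^T y*. Confirmed.

20


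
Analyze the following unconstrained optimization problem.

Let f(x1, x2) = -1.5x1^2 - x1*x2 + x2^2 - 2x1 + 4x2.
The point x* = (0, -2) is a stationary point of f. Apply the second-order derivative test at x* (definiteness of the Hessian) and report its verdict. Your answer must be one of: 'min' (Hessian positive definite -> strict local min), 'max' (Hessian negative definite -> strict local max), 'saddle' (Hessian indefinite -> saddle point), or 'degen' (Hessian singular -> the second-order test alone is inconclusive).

Compute the Hessian H = grad^2 f:
  H = [[-3, -1], [-1, 2]]
Verify stationarity: grad f(x*) = H x* + g = (0, 0).
Eigenvalues of H: -3.1926, 2.1926.
Eigenvalues have mixed signs, so H is indefinite -> x* is a saddle point.

saddle


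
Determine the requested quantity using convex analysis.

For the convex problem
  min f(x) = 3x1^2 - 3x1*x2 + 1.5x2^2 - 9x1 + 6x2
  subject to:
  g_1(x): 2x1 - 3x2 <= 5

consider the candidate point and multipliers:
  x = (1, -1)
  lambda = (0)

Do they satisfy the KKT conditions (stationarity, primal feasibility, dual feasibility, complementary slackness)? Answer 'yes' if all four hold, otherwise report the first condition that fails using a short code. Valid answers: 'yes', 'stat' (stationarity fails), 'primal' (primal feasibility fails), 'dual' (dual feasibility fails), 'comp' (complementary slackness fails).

Gradient of f: grad f(x) = Q x + c = (0, 0)
Constraint values g_i(x) = a_i^T x - b_i:
  g_1((1, -1)) = 0
Stationarity residual: grad f(x) + sum_i lambda_i a_i = (0, 0)
  -> stationarity OK
Primal feasibility (all g_i <= 0): OK
Dual feasibility (all lambda_i >= 0): OK
Complementary slackness (lambda_i * g_i(x) = 0 for all i): OK

Verdict: yes, KKT holds.

yes


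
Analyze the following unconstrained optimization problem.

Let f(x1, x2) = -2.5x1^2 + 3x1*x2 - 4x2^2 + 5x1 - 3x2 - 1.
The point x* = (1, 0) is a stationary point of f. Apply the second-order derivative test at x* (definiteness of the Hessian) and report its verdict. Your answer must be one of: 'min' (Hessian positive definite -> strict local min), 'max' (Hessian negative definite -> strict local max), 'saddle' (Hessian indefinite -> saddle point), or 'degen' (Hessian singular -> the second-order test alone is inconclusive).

Compute the Hessian H = grad^2 f:
  H = [[-5, 3], [3, -8]]
Verify stationarity: grad f(x*) = H x* + g = (0, 0).
Eigenvalues of H: -9.8541, -3.1459.
Both eigenvalues < 0, so H is negative definite -> x* is a strict local max.

max


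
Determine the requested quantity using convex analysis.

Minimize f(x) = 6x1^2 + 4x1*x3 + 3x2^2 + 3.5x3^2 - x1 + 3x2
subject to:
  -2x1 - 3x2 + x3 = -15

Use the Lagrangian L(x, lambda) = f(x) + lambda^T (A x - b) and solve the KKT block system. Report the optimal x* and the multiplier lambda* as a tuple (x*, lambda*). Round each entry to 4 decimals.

Form the Lagrangian:
  L(x, lambda) = (1/2) x^T Q x + c^T x + lambda^T (A x - b)
Stationarity (grad_x L = 0): Q x + c + A^T lambda = 0.
Primal feasibility: A x = b.

This gives the KKT block system:
  [ Q   A^T ] [ x     ]   [-c ]
  [ A    0  ] [ lambda ] = [ b ]

Solving the linear system:
  x*      = (1.9525, 2.9937, -2.1139)
  lambda* = (6.9873)
  f(x*)   = 55.9193

x* = (1.9525, 2.9937, -2.1139), lambda* = (6.9873)


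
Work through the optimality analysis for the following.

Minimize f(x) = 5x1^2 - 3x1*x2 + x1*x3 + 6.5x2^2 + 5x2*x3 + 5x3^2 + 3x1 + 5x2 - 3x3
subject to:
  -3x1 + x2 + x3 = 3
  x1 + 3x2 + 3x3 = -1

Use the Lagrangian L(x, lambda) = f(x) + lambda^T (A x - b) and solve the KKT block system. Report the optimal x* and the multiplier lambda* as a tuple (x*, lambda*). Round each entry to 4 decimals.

Form the Lagrangian:
  L(x, lambda) = (1/2) x^T Q x + c^T x + lambda^T (A x - b)
Stationarity (grad_x L = 0): Q x + c + A^T lambda = 0.
Primal feasibility: A x = b.

This gives the KKT block system:
  [ Q   A^T ] [ x     ]   [-c ]
  [ A    0  ] [ lambda ] = [ b ]

Solving the linear system:
  x*      = (-1, -0.9231, 0.9231)
  lambda* = (-1.0538, 0.1462)
  f(x*)   = -3.5385

x* = (-1, -0.9231, 0.9231), lambda* = (-1.0538, 0.1462)


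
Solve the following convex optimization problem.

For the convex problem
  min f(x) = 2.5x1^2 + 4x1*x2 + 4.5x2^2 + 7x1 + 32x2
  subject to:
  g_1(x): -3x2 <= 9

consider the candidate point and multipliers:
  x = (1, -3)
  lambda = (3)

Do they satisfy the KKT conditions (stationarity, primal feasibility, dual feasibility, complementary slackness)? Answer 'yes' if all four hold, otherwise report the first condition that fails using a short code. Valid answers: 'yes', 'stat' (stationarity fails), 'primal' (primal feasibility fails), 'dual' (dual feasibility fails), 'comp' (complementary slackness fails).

Gradient of f: grad f(x) = Q x + c = (0, 9)
Constraint values g_i(x) = a_i^T x - b_i:
  g_1((1, -3)) = 0
Stationarity residual: grad f(x) + sum_i lambda_i a_i = (0, 0)
  -> stationarity OK
Primal feasibility (all g_i <= 0): OK
Dual feasibility (all lambda_i >= 0): OK
Complementary slackness (lambda_i * g_i(x) = 0 for all i): OK

Verdict: yes, KKT holds.

yes


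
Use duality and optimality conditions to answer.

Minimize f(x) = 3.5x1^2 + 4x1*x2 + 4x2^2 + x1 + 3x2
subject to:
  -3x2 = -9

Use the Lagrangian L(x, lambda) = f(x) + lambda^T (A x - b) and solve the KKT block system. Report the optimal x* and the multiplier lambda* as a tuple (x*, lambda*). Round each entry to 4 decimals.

Form the Lagrangian:
  L(x, lambda) = (1/2) x^T Q x + c^T x + lambda^T (A x - b)
Stationarity (grad_x L = 0): Q x + c + A^T lambda = 0.
Primal feasibility: A x = b.

This gives the KKT block system:
  [ Q   A^T ] [ x     ]   [-c ]
  [ A    0  ] [ lambda ] = [ b ]

Solving the linear system:
  x*      = (-1.8571, 3)
  lambda* = (6.5238)
  f(x*)   = 32.9286

x* = (-1.8571, 3), lambda* = (6.5238)


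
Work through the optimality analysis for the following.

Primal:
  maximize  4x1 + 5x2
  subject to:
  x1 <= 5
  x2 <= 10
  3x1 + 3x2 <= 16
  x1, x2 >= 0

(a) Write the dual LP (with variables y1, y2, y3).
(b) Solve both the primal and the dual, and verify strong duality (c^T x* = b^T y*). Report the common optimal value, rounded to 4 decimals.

The standard primal-dual pair for 'max c^T x s.t. A x <= b, x >= 0' is:
  Dual:  min b^T y  s.t.  A^T y >= c,  y >= 0.

So the dual LP is:
  minimize  5y1 + 10y2 + 16y3
  subject to:
    y1 + 3y3 >= 4
    y2 + 3y3 >= 5
    y1, y2, y3 >= 0

Solving the primal: x* = (0, 5.3333).
  primal value c^T x* = 26.6667.
Solving the dual: y* = (0, 0, 1.6667).
  dual value b^T y* = 26.6667.
Strong duality: c^T x* = b^T y*. Confirmed.

26.6667


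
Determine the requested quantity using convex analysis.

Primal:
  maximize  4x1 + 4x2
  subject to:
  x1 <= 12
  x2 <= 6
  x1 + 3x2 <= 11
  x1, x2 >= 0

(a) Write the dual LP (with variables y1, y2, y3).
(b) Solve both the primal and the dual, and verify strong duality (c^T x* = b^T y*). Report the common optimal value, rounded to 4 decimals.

The standard primal-dual pair for 'max c^T x s.t. A x <= b, x >= 0' is:
  Dual:  min b^T y  s.t.  A^T y >= c,  y >= 0.

So the dual LP is:
  minimize  12y1 + 6y2 + 11y3
  subject to:
    y1 + y3 >= 4
    y2 + 3y3 >= 4
    y1, y2, y3 >= 0

Solving the primal: x* = (11, 0).
  primal value c^T x* = 44.
Solving the dual: y* = (0, 0, 4).
  dual value b^T y* = 44.
Strong duality: c^T x* = b^T y*. Confirmed.

44


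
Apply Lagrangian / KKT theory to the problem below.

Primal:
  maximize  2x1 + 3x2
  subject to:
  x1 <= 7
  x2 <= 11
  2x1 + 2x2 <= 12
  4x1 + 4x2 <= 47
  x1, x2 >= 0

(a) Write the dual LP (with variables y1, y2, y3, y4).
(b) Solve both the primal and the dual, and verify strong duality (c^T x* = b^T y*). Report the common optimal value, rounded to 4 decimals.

The standard primal-dual pair for 'max c^T x s.t. A x <= b, x >= 0' is:
  Dual:  min b^T y  s.t.  A^T y >= c,  y >= 0.

So the dual LP is:
  minimize  7y1 + 11y2 + 12y3 + 47y4
  subject to:
    y1 + 2y3 + 4y4 >= 2
    y2 + 2y3 + 4y4 >= 3
    y1, y2, y3, y4 >= 0

Solving the primal: x* = (0, 6).
  primal value c^T x* = 18.
Solving the dual: y* = (0, 0, 1.5, 0).
  dual value b^T y* = 18.
Strong duality: c^T x* = b^T y*. Confirmed.

18


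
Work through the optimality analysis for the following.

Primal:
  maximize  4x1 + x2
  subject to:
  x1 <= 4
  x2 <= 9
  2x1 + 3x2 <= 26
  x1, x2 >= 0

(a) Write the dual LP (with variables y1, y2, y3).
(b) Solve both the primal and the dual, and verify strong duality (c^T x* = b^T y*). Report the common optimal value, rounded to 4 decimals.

The standard primal-dual pair for 'max c^T x s.t. A x <= b, x >= 0' is:
  Dual:  min b^T y  s.t.  A^T y >= c,  y >= 0.

So the dual LP is:
  minimize  4y1 + 9y2 + 26y3
  subject to:
    y1 + 2y3 >= 4
    y2 + 3y3 >= 1
    y1, y2, y3 >= 0

Solving the primal: x* = (4, 6).
  primal value c^T x* = 22.
Solving the dual: y* = (3.3333, 0, 0.3333).
  dual value b^T y* = 22.
Strong duality: c^T x* = b^T y*. Confirmed.

22


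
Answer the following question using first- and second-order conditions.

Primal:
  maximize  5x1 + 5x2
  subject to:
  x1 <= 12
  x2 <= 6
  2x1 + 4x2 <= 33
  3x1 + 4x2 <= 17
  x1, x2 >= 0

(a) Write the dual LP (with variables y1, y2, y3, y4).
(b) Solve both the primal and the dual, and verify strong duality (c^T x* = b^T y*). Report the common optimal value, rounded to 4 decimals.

The standard primal-dual pair for 'max c^T x s.t. A x <= b, x >= 0' is:
  Dual:  min b^T y  s.t.  A^T y >= c,  y >= 0.

So the dual LP is:
  minimize  12y1 + 6y2 + 33y3 + 17y4
  subject to:
    y1 + 2y3 + 3y4 >= 5
    y2 + 4y3 + 4y4 >= 5
    y1, y2, y3, y4 >= 0

Solving the primal: x* = (5.6667, 0).
  primal value c^T x* = 28.3333.
Solving the dual: y* = (0, 0, 0, 1.6667).
  dual value b^T y* = 28.3333.
Strong duality: c^T x* = b^T y*. Confirmed.

28.3333


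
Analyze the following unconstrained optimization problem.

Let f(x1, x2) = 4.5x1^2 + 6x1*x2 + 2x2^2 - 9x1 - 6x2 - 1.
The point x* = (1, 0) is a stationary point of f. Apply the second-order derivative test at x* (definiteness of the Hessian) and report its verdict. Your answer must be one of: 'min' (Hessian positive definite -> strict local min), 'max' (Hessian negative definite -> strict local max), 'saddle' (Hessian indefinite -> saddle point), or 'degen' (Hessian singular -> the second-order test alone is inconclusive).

Compute the Hessian H = grad^2 f:
  H = [[9, 6], [6, 4]]
Verify stationarity: grad f(x*) = H x* + g = (0, 0).
Eigenvalues of H: 0, 13.
H has a zero eigenvalue (singular; positive semidefinite but not definite), so H is neither positive definite, negative definite, nor indefinite. The second-order test alone is inconclusive -> degen.
(Indeed, f is constant along the null direction of H through x*, so x* is not a strict local extremum.)

degen


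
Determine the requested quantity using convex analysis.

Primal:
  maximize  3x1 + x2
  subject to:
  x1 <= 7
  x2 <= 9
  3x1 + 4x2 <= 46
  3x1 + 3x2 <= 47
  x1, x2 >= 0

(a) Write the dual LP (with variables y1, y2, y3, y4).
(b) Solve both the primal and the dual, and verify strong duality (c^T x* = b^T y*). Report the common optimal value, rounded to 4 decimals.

The standard primal-dual pair for 'max c^T x s.t. A x <= b, x >= 0' is:
  Dual:  min b^T y  s.t.  A^T y >= c,  y >= 0.

So the dual LP is:
  minimize  7y1 + 9y2 + 46y3 + 47y4
  subject to:
    y1 + 3y3 + 3y4 >= 3
    y2 + 4y3 + 3y4 >= 1
    y1, y2, y3, y4 >= 0

Solving the primal: x* = (7, 6.25).
  primal value c^T x* = 27.25.
Solving the dual: y* = (2.25, 0, 0.25, 0).
  dual value b^T y* = 27.25.
Strong duality: c^T x* = b^T y*. Confirmed.

27.25


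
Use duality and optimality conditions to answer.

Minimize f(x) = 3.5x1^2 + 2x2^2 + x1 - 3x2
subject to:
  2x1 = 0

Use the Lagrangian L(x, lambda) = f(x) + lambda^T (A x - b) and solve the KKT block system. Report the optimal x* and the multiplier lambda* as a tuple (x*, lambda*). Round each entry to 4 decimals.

Form the Lagrangian:
  L(x, lambda) = (1/2) x^T Q x + c^T x + lambda^T (A x - b)
Stationarity (grad_x L = 0): Q x + c + A^T lambda = 0.
Primal feasibility: A x = b.

This gives the KKT block system:
  [ Q   A^T ] [ x     ]   [-c ]
  [ A    0  ] [ lambda ] = [ b ]

Solving the linear system:
  x*      = (0, 0.75)
  lambda* = (-0.5)
  f(x*)   = -1.125

x* = (0, 0.75), lambda* = (-0.5)


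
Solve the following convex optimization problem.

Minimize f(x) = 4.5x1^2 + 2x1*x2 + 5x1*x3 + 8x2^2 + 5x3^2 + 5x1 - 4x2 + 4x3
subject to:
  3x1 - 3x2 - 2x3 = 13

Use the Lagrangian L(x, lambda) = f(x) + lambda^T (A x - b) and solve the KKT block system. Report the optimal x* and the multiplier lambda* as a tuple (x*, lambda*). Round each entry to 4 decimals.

Form the Lagrangian:
  L(x, lambda) = (1/2) x^T Q x + c^T x + lambda^T (A x - b)
Stationarity (grad_x L = 0): Q x + c + A^T lambda = 0.
Primal feasibility: A x = b.

This gives the KKT block system:
  [ Q   A^T ] [ x     ]   [-c ]
  [ A    0  ] [ lambda ] = [ b ]

Solving the linear system:
  x*      = (2.1183, -0.7322, -2.2243)
  lambda* = (-3.8261)
  f(x*)   = 27.1809

x* = (2.1183, -0.7322, -2.2243), lambda* = (-3.8261)


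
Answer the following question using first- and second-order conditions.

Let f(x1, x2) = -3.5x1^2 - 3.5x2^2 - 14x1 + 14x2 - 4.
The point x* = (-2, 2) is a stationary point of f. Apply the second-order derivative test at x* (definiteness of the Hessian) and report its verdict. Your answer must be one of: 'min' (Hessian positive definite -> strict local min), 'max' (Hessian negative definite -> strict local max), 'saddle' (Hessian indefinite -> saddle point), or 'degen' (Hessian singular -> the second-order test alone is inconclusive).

Compute the Hessian H = grad^2 f:
  H = [[-7, 0], [0, -7]]
Verify stationarity: grad f(x*) = H x* + g = (0, 0).
Eigenvalues of H: -7, -7.
Both eigenvalues < 0, so H is negative definite -> x* is a strict local max.

max


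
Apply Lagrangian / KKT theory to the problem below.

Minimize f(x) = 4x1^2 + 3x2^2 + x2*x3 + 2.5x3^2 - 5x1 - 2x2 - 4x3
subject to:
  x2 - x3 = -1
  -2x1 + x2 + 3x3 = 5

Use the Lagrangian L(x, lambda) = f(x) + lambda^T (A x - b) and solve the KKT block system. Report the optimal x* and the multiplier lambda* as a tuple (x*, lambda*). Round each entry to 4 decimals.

Form the Lagrangian:
  L(x, lambda) = (1/2) x^T Q x + c^T x + lambda^T (A x - b)
Stationarity (grad_x L = 0): Q x + c + A^T lambda = 0.
Primal feasibility: A x = b.

This gives the KKT block system:
  [ Q   A^T ] [ x     ]   [-c ]
  [ A    0  ] [ lambda ] = [ b ]

Solving the linear system:
  x*      = (0.1556, 0.5778, 1.5778)
  lambda* = (-1.1667, -1.8778)
  f(x*)   = -0.0111

x* = (0.1556, 0.5778, 1.5778), lambda* = (-1.1667, -1.8778)


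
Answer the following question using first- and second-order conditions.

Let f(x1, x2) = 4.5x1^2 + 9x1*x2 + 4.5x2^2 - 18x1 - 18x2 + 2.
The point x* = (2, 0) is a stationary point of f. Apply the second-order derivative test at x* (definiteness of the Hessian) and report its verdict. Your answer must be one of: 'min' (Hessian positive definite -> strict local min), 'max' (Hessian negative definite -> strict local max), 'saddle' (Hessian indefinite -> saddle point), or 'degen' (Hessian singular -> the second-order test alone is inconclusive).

Compute the Hessian H = grad^2 f:
  H = [[9, 9], [9, 9]]
Verify stationarity: grad f(x*) = H x* + g = (0, 0).
Eigenvalues of H: 0, 18.
H has a zero eigenvalue (singular; positive semidefinite but not definite), so H is neither positive definite, negative definite, nor indefinite. The second-order test alone is inconclusive -> degen.
(Indeed, f is constant along the null direction of H through x*, so x* is not a strict local extremum.)

degen


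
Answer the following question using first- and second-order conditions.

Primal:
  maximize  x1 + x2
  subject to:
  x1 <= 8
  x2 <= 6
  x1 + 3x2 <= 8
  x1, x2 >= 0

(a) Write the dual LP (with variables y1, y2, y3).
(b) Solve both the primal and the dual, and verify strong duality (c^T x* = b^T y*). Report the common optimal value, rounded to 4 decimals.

The standard primal-dual pair for 'max c^T x s.t. A x <= b, x >= 0' is:
  Dual:  min b^T y  s.t.  A^T y >= c,  y >= 0.

So the dual LP is:
  minimize  8y1 + 6y2 + 8y3
  subject to:
    y1 + y3 >= 1
    y2 + 3y3 >= 1
    y1, y2, y3 >= 0

Solving the primal: x* = (8, 0).
  primal value c^T x* = 8.
Solving the dual: y* = (0.6667, 0, 0.3333).
  dual value b^T y* = 8.
Strong duality: c^T x* = b^T y*. Confirmed.

8


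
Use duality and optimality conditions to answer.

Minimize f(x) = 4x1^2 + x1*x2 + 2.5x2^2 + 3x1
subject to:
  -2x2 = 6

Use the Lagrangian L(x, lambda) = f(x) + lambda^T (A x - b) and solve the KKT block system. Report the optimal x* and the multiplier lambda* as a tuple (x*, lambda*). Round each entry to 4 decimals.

Form the Lagrangian:
  L(x, lambda) = (1/2) x^T Q x + c^T x + lambda^T (A x - b)
Stationarity (grad_x L = 0): Q x + c + A^T lambda = 0.
Primal feasibility: A x = b.

This gives the KKT block system:
  [ Q   A^T ] [ x     ]   [-c ]
  [ A    0  ] [ lambda ] = [ b ]

Solving the linear system:
  x*      = (0, -3)
  lambda* = (-7.5)
  f(x*)   = 22.5

x* = (0, -3), lambda* = (-7.5)


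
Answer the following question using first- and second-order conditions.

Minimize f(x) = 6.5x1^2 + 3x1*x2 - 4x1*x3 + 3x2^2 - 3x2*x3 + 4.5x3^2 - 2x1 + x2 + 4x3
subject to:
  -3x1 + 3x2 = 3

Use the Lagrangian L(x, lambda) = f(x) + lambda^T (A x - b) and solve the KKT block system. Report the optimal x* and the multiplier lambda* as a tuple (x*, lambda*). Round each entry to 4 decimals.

Form the Lagrangian:
  L(x, lambda) = (1/2) x^T Q x + c^T x + lambda^T (A x - b)
Stationarity (grad_x L = 0): Q x + c + A^T lambda = 0.
Primal feasibility: A x = b.

This gives the KKT block system:
  [ Q   A^T ] [ x     ]   [-c ]
  [ A    0  ] [ lambda ] = [ b ]

Solving the linear system:
  x*      = (-0.4489, 0.5511, -0.4602)
  lambda* = (-1.447)
  f(x*)   = 1.9744

x* = (-0.4489, 0.5511, -0.4602), lambda* = (-1.447)


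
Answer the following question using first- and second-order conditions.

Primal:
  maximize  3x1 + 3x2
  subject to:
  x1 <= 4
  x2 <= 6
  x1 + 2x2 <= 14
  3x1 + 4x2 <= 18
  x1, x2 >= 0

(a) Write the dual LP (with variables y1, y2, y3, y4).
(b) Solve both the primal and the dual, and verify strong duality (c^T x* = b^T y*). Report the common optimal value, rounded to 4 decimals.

The standard primal-dual pair for 'max c^T x s.t. A x <= b, x >= 0' is:
  Dual:  min b^T y  s.t.  A^T y >= c,  y >= 0.

So the dual LP is:
  minimize  4y1 + 6y2 + 14y3 + 18y4
  subject to:
    y1 + y3 + 3y4 >= 3
    y2 + 2y3 + 4y4 >= 3
    y1, y2, y3, y4 >= 0

Solving the primal: x* = (4, 1.5).
  primal value c^T x* = 16.5.
Solving the dual: y* = (0.75, 0, 0, 0.75).
  dual value b^T y* = 16.5.
Strong duality: c^T x* = b^T y*. Confirmed.

16.5


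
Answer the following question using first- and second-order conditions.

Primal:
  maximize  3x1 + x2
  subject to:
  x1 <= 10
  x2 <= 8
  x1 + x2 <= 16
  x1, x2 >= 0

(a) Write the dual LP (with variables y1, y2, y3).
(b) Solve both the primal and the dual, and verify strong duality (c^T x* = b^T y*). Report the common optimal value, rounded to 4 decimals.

The standard primal-dual pair for 'max c^T x s.t. A x <= b, x >= 0' is:
  Dual:  min b^T y  s.t.  A^T y >= c,  y >= 0.

So the dual LP is:
  minimize  10y1 + 8y2 + 16y3
  subject to:
    y1 + y3 >= 3
    y2 + y3 >= 1
    y1, y2, y3 >= 0

Solving the primal: x* = (10, 6).
  primal value c^T x* = 36.
Solving the dual: y* = (2, 0, 1).
  dual value b^T y* = 36.
Strong duality: c^T x* = b^T y*. Confirmed.

36


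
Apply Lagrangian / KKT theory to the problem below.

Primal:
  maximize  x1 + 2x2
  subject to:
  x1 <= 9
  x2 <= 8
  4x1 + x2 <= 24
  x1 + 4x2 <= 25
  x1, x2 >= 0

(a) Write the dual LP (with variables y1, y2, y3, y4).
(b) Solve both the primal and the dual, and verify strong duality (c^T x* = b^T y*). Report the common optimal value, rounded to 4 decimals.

The standard primal-dual pair for 'max c^T x s.t. A x <= b, x >= 0' is:
  Dual:  min b^T y  s.t.  A^T y >= c,  y >= 0.

So the dual LP is:
  minimize  9y1 + 8y2 + 24y3 + 25y4
  subject to:
    y1 + 4y3 + y4 >= 1
    y2 + y3 + 4y4 >= 2
    y1, y2, y3, y4 >= 0

Solving the primal: x* = (4.7333, 5.0667).
  primal value c^T x* = 14.8667.
Solving the dual: y* = (0, 0, 0.1333, 0.4667).
  dual value b^T y* = 14.8667.
Strong duality: c^T x* = b^T y*. Confirmed.

14.8667


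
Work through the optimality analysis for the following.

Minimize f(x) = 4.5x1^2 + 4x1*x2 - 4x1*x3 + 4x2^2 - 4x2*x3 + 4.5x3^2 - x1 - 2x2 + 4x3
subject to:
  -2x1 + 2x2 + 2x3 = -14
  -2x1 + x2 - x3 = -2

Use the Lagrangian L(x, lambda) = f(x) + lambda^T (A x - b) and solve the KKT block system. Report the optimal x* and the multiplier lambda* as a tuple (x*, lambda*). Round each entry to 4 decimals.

Form the Lagrangian:
  L(x, lambda) = (1/2) x^T Q x + c^T x + lambda^T (A x - b)
Stationarity (grad_x L = 0): Q x + c + A^T lambda = 0.
Primal feasibility: A x = b.

This gives the KKT block system:
  [ Q   A^T ] [ x     ]   [-c ]
  [ A    0  ] [ lambda ] = [ b ]

Solving the linear system:
  x*      = (0.9902, -3.0146, -2.9951)
  lambda* = (6.2585, -2.3415)
  f(x*)   = 37.9976

x* = (0.9902, -3.0146, -2.9951), lambda* = (6.2585, -2.3415)


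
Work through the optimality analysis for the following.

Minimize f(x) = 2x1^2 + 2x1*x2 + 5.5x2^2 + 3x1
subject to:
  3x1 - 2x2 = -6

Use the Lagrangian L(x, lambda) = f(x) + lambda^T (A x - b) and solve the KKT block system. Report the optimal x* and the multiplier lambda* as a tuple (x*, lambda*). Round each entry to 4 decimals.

Form the Lagrangian:
  L(x, lambda) = (1/2) x^T Q x + c^T x + lambda^T (A x - b)
Stationarity (grad_x L = 0): Q x + c + A^T lambda = 0.
Primal feasibility: A x = b.

This gives the KKT block system:
  [ Q   A^T ] [ x     ]   [-c ]
  [ A    0  ] [ lambda ] = [ b ]

Solving the linear system:
  x*      = (-1.6835, 0.4748)
  lambda* = (0.9281)
  f(x*)   = 0.259

x* = (-1.6835, 0.4748), lambda* = (0.9281)


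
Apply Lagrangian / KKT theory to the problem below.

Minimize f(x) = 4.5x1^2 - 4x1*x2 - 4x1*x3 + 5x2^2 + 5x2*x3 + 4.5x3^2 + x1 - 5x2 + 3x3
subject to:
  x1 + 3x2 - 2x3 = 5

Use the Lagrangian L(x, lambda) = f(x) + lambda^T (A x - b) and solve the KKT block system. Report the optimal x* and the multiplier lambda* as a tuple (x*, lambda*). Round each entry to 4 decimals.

Form the Lagrangian:
  L(x, lambda) = (1/2) x^T Q x + c^T x + lambda^T (A x - b)
Stationarity (grad_x L = 0): Q x + c + A^T lambda = 0.
Primal feasibility: A x = b.

This gives the KKT block system:
  [ Q   A^T ] [ x     ]   [-c ]
  [ A    0  ] [ lambda ] = [ b ]

Solving the linear system:
  x*      = (-0.0656, 1.0321, -0.9847)
  lambda* = (-0.2198)
  f(x*)   = -3.5405

x* = (-0.0656, 1.0321, -0.9847), lambda* = (-0.2198)


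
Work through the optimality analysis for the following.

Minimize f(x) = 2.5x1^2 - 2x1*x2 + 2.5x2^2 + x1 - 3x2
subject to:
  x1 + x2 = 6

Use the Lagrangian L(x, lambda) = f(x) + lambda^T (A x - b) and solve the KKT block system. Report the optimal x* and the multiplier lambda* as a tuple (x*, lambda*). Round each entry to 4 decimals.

Form the Lagrangian:
  L(x, lambda) = (1/2) x^T Q x + c^T x + lambda^T (A x - b)
Stationarity (grad_x L = 0): Q x + c + A^T lambda = 0.
Primal feasibility: A x = b.

This gives the KKT block system:
  [ Q   A^T ] [ x     ]   [-c ]
  [ A    0  ] [ lambda ] = [ b ]

Solving the linear system:
  x*      = (2.7143, 3.2857)
  lambda* = (-8)
  f(x*)   = 20.4286

x* = (2.7143, 3.2857), lambda* = (-8)


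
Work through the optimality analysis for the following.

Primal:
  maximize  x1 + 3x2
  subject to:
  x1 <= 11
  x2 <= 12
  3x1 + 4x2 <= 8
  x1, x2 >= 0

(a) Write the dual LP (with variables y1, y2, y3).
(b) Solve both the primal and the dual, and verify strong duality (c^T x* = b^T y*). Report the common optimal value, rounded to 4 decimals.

The standard primal-dual pair for 'max c^T x s.t. A x <= b, x >= 0' is:
  Dual:  min b^T y  s.t.  A^T y >= c,  y >= 0.

So the dual LP is:
  minimize  11y1 + 12y2 + 8y3
  subject to:
    y1 + 3y3 >= 1
    y2 + 4y3 >= 3
    y1, y2, y3 >= 0

Solving the primal: x* = (0, 2).
  primal value c^T x* = 6.
Solving the dual: y* = (0, 0, 0.75).
  dual value b^T y* = 6.
Strong duality: c^T x* = b^T y*. Confirmed.

6


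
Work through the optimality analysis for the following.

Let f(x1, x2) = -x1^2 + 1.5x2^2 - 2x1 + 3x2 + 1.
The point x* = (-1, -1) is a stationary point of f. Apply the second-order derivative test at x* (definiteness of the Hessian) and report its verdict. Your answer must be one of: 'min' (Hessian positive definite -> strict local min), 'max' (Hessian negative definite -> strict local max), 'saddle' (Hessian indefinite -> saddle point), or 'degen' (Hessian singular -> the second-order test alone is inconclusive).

Compute the Hessian H = grad^2 f:
  H = [[-2, 0], [0, 3]]
Verify stationarity: grad f(x*) = H x* + g = (0, 0).
Eigenvalues of H: -2, 3.
Eigenvalues have mixed signs, so H is indefinite -> x* is a saddle point.

saddle


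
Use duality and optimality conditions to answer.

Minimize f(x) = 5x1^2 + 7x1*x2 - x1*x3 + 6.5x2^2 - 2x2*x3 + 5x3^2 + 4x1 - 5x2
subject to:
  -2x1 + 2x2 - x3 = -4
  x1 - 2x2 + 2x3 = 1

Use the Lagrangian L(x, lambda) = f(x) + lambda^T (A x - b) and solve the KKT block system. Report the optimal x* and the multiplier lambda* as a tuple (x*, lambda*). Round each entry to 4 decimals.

Form the Lagrangian:
  L(x, lambda) = (1/2) x^T Q x + c^T x + lambda^T (A x - b)
Stationarity (grad_x L = 0): Q x + c + A^T lambda = 0.
Primal feasibility: A x = b.

This gives the KKT block system:
  [ Q   A^T ] [ x     ]   [-c ]
  [ A    0  ] [ lambda ] = [ b ]

Solving the linear system:
  x*      = (1.7229, -0.9157, -1.2771)
  lambda* = (14.9518, 13.8072)
  f(x*)   = 28.7349

x* = (1.7229, -0.9157, -1.2771), lambda* = (14.9518, 13.8072)


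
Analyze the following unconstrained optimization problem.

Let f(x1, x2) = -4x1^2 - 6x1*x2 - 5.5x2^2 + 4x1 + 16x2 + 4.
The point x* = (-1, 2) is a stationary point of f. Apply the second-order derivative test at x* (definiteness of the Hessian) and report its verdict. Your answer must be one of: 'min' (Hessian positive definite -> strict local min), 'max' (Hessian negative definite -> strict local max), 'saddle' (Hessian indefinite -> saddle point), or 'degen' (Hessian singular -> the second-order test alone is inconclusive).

Compute the Hessian H = grad^2 f:
  H = [[-8, -6], [-6, -11]]
Verify stationarity: grad f(x*) = H x* + g = (0, 0).
Eigenvalues of H: -15.6847, -3.3153.
Both eigenvalues < 0, so H is negative definite -> x* is a strict local max.

max


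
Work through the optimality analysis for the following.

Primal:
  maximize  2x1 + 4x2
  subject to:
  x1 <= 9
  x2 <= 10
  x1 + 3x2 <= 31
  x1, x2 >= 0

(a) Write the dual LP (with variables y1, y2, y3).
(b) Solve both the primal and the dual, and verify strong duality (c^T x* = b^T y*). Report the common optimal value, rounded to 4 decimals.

The standard primal-dual pair for 'max c^T x s.t. A x <= b, x >= 0' is:
  Dual:  min b^T y  s.t.  A^T y >= c,  y >= 0.

So the dual LP is:
  minimize  9y1 + 10y2 + 31y3
  subject to:
    y1 + y3 >= 2
    y2 + 3y3 >= 4
    y1, y2, y3 >= 0

Solving the primal: x* = (9, 7.3333).
  primal value c^T x* = 47.3333.
Solving the dual: y* = (0.6667, 0, 1.3333).
  dual value b^T y* = 47.3333.
Strong duality: c^T x* = b^T y*. Confirmed.

47.3333


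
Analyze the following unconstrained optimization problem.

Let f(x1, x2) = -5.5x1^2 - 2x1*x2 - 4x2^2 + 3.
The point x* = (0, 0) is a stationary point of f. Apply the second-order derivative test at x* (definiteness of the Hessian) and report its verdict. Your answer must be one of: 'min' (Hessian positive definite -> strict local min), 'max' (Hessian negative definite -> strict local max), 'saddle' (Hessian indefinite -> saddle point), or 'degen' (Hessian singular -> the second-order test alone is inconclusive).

Compute the Hessian H = grad^2 f:
  H = [[-11, -2], [-2, -8]]
Verify stationarity: grad f(x*) = H x* + g = (0, 0).
Eigenvalues of H: -12, -7.
Both eigenvalues < 0, so H is negative definite -> x* is a strict local max.

max


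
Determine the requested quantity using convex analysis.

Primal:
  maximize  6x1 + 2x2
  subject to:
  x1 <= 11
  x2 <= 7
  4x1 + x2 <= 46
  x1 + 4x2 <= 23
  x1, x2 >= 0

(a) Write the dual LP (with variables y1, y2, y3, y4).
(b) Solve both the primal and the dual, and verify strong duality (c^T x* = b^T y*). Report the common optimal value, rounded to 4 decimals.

The standard primal-dual pair for 'max c^T x s.t. A x <= b, x >= 0' is:
  Dual:  min b^T y  s.t.  A^T y >= c,  y >= 0.

So the dual LP is:
  minimize  11y1 + 7y2 + 46y3 + 23y4
  subject to:
    y1 + 4y3 + y4 >= 6
    y2 + y3 + 4y4 >= 2
    y1, y2, y3, y4 >= 0

Solving the primal: x* = (10.7333, 3.0667).
  primal value c^T x* = 70.5333.
Solving the dual: y* = (0, 0, 1.4667, 0.1333).
  dual value b^T y* = 70.5333.
Strong duality: c^T x* = b^T y*. Confirmed.

70.5333


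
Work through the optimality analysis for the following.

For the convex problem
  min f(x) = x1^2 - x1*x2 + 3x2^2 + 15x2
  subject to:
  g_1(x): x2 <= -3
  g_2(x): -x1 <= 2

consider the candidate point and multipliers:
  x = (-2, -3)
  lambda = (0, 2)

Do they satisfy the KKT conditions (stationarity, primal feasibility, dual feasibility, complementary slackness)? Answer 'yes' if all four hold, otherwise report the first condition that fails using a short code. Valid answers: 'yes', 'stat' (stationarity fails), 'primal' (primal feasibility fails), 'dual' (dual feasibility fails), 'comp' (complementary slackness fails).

Gradient of f: grad f(x) = Q x + c = (-1, -1)
Constraint values g_i(x) = a_i^T x - b_i:
  g_1((-2, -3)) = 0
  g_2((-2, -3)) = 0
Stationarity residual: grad f(x) + sum_i lambda_i a_i = (-3, -1)
  -> stationarity FAILS
Primal feasibility (all g_i <= 0): OK
Dual feasibility (all lambda_i >= 0): OK
Complementary slackness (lambda_i * g_i(x) = 0 for all i): OK

Verdict: the first failing condition is stationarity -> stat.

stat
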